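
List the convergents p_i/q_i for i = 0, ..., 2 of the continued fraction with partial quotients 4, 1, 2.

4/1, 5/1, 14/3

Using the convergent recurrence p_i = a_i*p_{i-1} + p_{i-2}, q_i = a_i*q_{i-1} + q_{i-2} with p_{-2}=0, p_{-1}=1, q_{-2}=1, q_{-1}=0:
  i=0: a_0=4, p_0 = 4*1 + 0 = 4, q_0 = 4*0 + 1 = 1.
  i=1: a_1=1, p_1 = 1*4 + 1 = 5, q_1 = 1*1 + 0 = 1.
  i=2: a_2=2, p_2 = 2*5 + 4 = 14, q_2 = 2*1 + 1 = 3.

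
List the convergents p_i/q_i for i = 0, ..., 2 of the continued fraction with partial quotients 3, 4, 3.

Using the convergent recurrence p_i = a_i*p_{i-1} + p_{i-2}, q_i = a_i*q_{i-1} + q_{i-2} with p_{-2}=0, p_{-1}=1, q_{-2}=1, q_{-1}=0:
  i=0: a_0=3, p_0 = 3*1 + 0 = 3, q_0 = 3*0 + 1 = 1.
  i=1: a_1=4, p_1 = 4*3 + 1 = 13, q_1 = 4*1 + 0 = 4.
  i=2: a_2=3, p_2 = 3*13 + 3 = 42, q_2 = 3*4 + 1 = 13.

3/1, 13/4, 42/13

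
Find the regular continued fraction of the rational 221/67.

[3; 3, 2, 1, 6]

Run the Euclidean algorithm on 221 and 67; the successive quotients are the partial quotients a_0, a_1, ... (each step inverts the fractional part left over by the previous one):
  221 = 3*67 + 20, so a_0 = 3.
  67 = 3*20 + 7, so a_1 = 3.
  20 = 2*7 + 6, so a_2 = 2.
  7 = 1*6 + 1, so a_3 = 1.
  6 = 6*1 + 0, so a_4 = 6.
The remainder reaches 0 after 5 divisions, so the expansion has 5 partial quotients, read off in order.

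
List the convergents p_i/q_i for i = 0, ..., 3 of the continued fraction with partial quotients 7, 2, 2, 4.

7/1, 15/2, 37/5, 163/22

Using the convergent recurrence p_i = a_i*p_{i-1} + p_{i-2}, q_i = a_i*q_{i-1} + q_{i-2} with p_{-2}=0, p_{-1}=1, q_{-2}=1, q_{-1}=0:
  i=0: a_0=7, p_0 = 7*1 + 0 = 7, q_0 = 7*0 + 1 = 1.
  i=1: a_1=2, p_1 = 2*7 + 1 = 15, q_1 = 2*1 + 0 = 2.
  i=2: a_2=2, p_2 = 2*15 + 7 = 37, q_2 = 2*2 + 1 = 5.
  i=3: a_3=4, p_3 = 4*37 + 15 = 163, q_3 = 4*5 + 2 = 22.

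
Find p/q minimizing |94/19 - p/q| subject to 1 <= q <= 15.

Expand x = 94/19 as a continued fraction with the Euclidean algorithm:
  94 = 4*19 + 18, so a_0 = 4.
  19 = 1*18 + 1, so a_1 = 1.
  18 = 18*1 + 0, so a_2 = 18.
so x = [4; 1, 18].
Convergents (p_i = a_i*p_{i-1} + p_{i-2}, q_i = a_i*q_{i-1} + q_{i-2} with p_{-2}=0, p_{-1}=1, q_{-2}=1, q_{-1}=0), until the denominator exceeds 15:
  i=0: a_0=4, p_0 = 4*1 + 0 = 4, q_0 = 4*0 + 1 = 1.
  i=1: a_1=1, p_1 = 1*4 + 1 = 5, q_1 = 1*1 + 0 = 1.
  i=2: a_2=18, p_2 = 18*5 + 4 = 94, q_2 = 18*1 + 1 = 19.
q_2 = 19 > 15, so the last convergent with denominator <= 15 is p_1/q_1 = 5/1.
The closest fraction with denominator <= 15 is either p_1/q_1 or the intermediate fraction (k*p_1 + p_0)/(k*q_1 + q_0) with the largest k >= 1 whose denominator stays <= 15; these approach x as k grows, and every other convergent or intermediate fraction in range is farther away.
Largest k: floor((15 - q_0)/q_1) = floor((15 - 1)/1) = 14.
That gives (14*5 + 4)/(14*1 + 1) = 74/15.
Compare the errors: |x - 5/1| = |94*1 - 5*19|/(19*1) = 1/19, and |x - 74/15| = |94*15 - 74*19|/(19*15) = 4/285.
Cross-multiplying, 4*19 = 76 < 285 = 1*285, so 4/285 is smaller: the intermediate fraction 74/15 is closer to x than 5/1.

74/15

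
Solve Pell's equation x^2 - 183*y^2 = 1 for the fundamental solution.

First expand sqrt(183) as a continued fraction. With x_i = (sqrt(183) + m_i)/d_i and (m_0, d_0) = (0, 1): a_0 = floor(sqrt(183)) = 13, since 13^2 = 169 <= 183 < 196 = 14^2.
Iterate m_{i+1} = d_i*a_i - m_i, d_{i+1} = (183 - m_{i+1}^2)/d_i, a_{i+1} = floor((a_0 + m_{i+1})/d_{i+1}):
  m_1 = 1*13 - 0 = 13, d_1 = (183 - 13^2)/1 = 14/1 = 14, a_1 = floor((13 + 13)/14) = 1.
  m_2 = 14*1 - 13 = 1, d_2 = (183 - 1^2)/14 = 182/14 = 13, a_2 = floor((13 + 1)/13) = 1.
  m_3 = 13*1 - 1 = 12, d_3 = (183 - 12^2)/13 = 39/13 = 3, a_3 = floor((13 + 12)/3) = 8.
  m_4 = 3*8 - 12 = 12, d_4 = (183 - 12^2)/3 = 39/3 = 13, a_4 = floor((13 + 12)/13) = 1.
  m_5 = 13*1 - 12 = 1, d_5 = (183 - 1^2)/13 = 182/13 = 14, a_5 = floor((13 + 1)/14) = 1.
  m_6 = 14*1 - 1 = 13, d_6 = (183 - 13^2)/14 = 14/14 = 1, a_6 = floor((13 + 13)/1) = 26.
  m_7 = 1*26 - 13 = 13, d_7 = (183 - 13^2)/1 = 14/1 = 14: (m_7, d_7) = (m_1, d_1) = (13, 14), so from here the quotients repeat a_1, ..., a_6; the period length is 6.
So sqrt(183) = [13; (1, 1, 8, 1, 1, 26)] with period length k = 6.
k is even, so the fundamental solution of x^2 - 183y^2 = 1 is (p_{k-1}, q_{k-1}) = (p_5, q_5); compute convergents through index 5.
Convergents (p_i = a_i*p_{i-1} + p_{i-2}, q_i = a_i*q_{i-1} + q_{i-2} with p_{-2}=0, p_{-1}=1, q_{-2}=1, q_{-1}=0):
  i=0: a_0=13, p_0 = 13*1 + 0 = 13, q_0 = 13*0 + 1 = 1.
  i=1: a_1=1, p_1 = 1*13 + 1 = 14, q_1 = 1*1 + 0 = 1.
  i=2: a_2=1, p_2 = 1*14 + 13 = 27, q_2 = 1*1 + 1 = 2.
  i=3: a_3=8, p_3 = 8*27 + 14 = 230, q_3 = 8*2 + 1 = 17.
  i=4: a_4=1, p_4 = 1*230 + 27 = 257, q_4 = 1*17 + 2 = 19.
  i=5: a_5=1, p_5 = 1*257 + 230 = 487, q_5 = 1*19 + 17 = 36.
Check: 487^2 - 183*36^2 = 237169 - 237168 = 1, so (x, y) = (487, 36) solves the equation, and by the theorem it is the least positive solution.

(x, y) = (487, 36)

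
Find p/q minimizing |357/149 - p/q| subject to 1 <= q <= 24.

Expand x = 357/149 as a continued fraction with the Euclidean algorithm:
  357 = 2*149 + 59, so a_0 = 2.
  149 = 2*59 + 31, so a_1 = 2.
  59 = 1*31 + 28, so a_2 = 1.
  31 = 1*28 + 3, so a_3 = 1.
  28 = 9*3 + 1, so a_4 = 9.
  3 = 3*1 + 0, so a_5 = 3.
so x = [2; 2, 1, 1, 9, 3].
Convergents (p_i = a_i*p_{i-1} + p_{i-2}, q_i = a_i*q_{i-1} + q_{i-2} with p_{-2}=0, p_{-1}=1, q_{-2}=1, q_{-1}=0), until the denominator exceeds 24:
  i=0: a_0=2, p_0 = 2*1 + 0 = 2, q_0 = 2*0 + 1 = 1.
  i=1: a_1=2, p_1 = 2*2 + 1 = 5, q_1 = 2*1 + 0 = 2.
  i=2: a_2=1, p_2 = 1*5 + 2 = 7, q_2 = 1*2 + 1 = 3.
  i=3: a_3=1, p_3 = 1*7 + 5 = 12, q_3 = 1*3 + 2 = 5.
  i=4: a_4=9, p_4 = 9*12 + 7 = 115, q_4 = 9*5 + 3 = 48.
q_4 = 48 > 24, so the last convergent with denominator <= 24 is p_3/q_3 = 12/5.
The closest fraction with denominator <= 24 is either p_3/q_3 or the intermediate fraction (k*p_3 + p_2)/(k*q_3 + q_2) with the largest k >= 1 whose denominator stays <= 24; these approach x as k grows, and every other convergent or intermediate fraction in range is farther away.
Largest k: floor((24 - q_2)/q_3) = floor((24 - 3)/5) = 4.
That gives (4*12 + 7)/(4*5 + 3) = 55/23.
Compare the errors: |x - 12/5| = |357*5 - 12*149|/(149*5) = 3/745, and |x - 55/23| = |357*23 - 55*149|/(149*23) = 16/3427.
Cross-multiplying, 3*3427 = 10281 < 11920 = 16*745, so 3/745 is smaller: the convergent 12/5 is closer to x than 55/23.

12/5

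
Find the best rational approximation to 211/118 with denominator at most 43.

59/33

Expand x = 211/118 as a continued fraction with the Euclidean algorithm:
  211 = 1*118 + 93, so a_0 = 1.
  118 = 1*93 + 25, so a_1 = 1.
  93 = 3*25 + 18, so a_2 = 3.
  25 = 1*18 + 7, so a_3 = 1.
  18 = 2*7 + 4, so a_4 = 2.
  7 = 1*4 + 3, so a_5 = 1.
  4 = 1*3 + 1, so a_6 = 1.
  3 = 3*1 + 0, so a_7 = 3.
so x = [1; 1, 3, 1, 2, 1, 1, 3].
Convergents (p_i = a_i*p_{i-1} + p_{i-2}, q_i = a_i*q_{i-1} + q_{i-2} with p_{-2}=0, p_{-1}=1, q_{-2}=1, q_{-1}=0), until the denominator exceeds 43:
  i=0: a_0=1, p_0 = 1*1 + 0 = 1, q_0 = 1*0 + 1 = 1.
  i=1: a_1=1, p_1 = 1*1 + 1 = 2, q_1 = 1*1 + 0 = 1.
  i=2: a_2=3, p_2 = 3*2 + 1 = 7, q_2 = 3*1 + 1 = 4.
  i=3: a_3=1, p_3 = 1*7 + 2 = 9, q_3 = 1*4 + 1 = 5.
  i=4: a_4=2, p_4 = 2*9 + 7 = 25, q_4 = 2*5 + 4 = 14.
  i=5: a_5=1, p_5 = 1*25 + 9 = 34, q_5 = 1*14 + 5 = 19.
  i=6: a_6=1, p_6 = 1*34 + 25 = 59, q_6 = 1*19 + 14 = 33.
  i=7: a_7=3, p_7 = 3*59 + 34 = 211, q_7 = 3*33 + 19 = 118.
q_7 = 118 > 43, so the last convergent with denominator <= 43 is p_6/q_6 = 59/33.
The closest fraction with denominator <= 43 is either p_6/q_6 or the intermediate fraction (k*p_6 + p_5)/(k*q_6 + q_5) with the largest k >= 1 whose denominator stays <= 43; these approach x as k grows, and every other convergent or intermediate fraction in range is farther away.
Largest k: floor((43 - q_5)/q_6) = floor((43 - 19)/33) = 0.
Since k = 0, no intermediate fraction beyond p_6/q_6 has denominator <= 43, so the convergent 59/33 is the closest (its error is |211*33 - 59*118|/(118*33) = 1/3894).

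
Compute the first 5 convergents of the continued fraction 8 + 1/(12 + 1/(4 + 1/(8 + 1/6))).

8/1, 97/12, 396/49, 3265/404, 19986/2473

Using the convergent recurrence p_i = a_i*p_{i-1} + p_{i-2}, q_i = a_i*q_{i-1} + q_{i-2} with p_{-2}=0, p_{-1}=1, q_{-2}=1, q_{-1}=0:
  i=0: a_0=8, p_0 = 8*1 + 0 = 8, q_0 = 8*0 + 1 = 1.
  i=1: a_1=12, p_1 = 12*8 + 1 = 97, q_1 = 12*1 + 0 = 12.
  i=2: a_2=4, p_2 = 4*97 + 8 = 396, q_2 = 4*12 + 1 = 49.
  i=3: a_3=8, p_3 = 8*396 + 97 = 3265, q_3 = 8*49 + 12 = 404.
  i=4: a_4=6, p_4 = 6*3265 + 396 = 19986, q_4 = 6*404 + 49 = 2473.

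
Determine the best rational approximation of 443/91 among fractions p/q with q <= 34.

112/23

Expand x = 443/91 as a continued fraction with the Euclidean algorithm:
  443 = 4*91 + 79, so a_0 = 4.
  91 = 1*79 + 12, so a_1 = 1.
  79 = 6*12 + 7, so a_2 = 6.
  12 = 1*7 + 5, so a_3 = 1.
  7 = 1*5 + 2, so a_4 = 1.
  5 = 2*2 + 1, so a_5 = 2.
  2 = 2*1 + 0, so a_6 = 2.
so x = [4; 1, 6, 1, 1, 2, 2].
Convergents (p_i = a_i*p_{i-1} + p_{i-2}, q_i = a_i*q_{i-1} + q_{i-2} with p_{-2}=0, p_{-1}=1, q_{-2}=1, q_{-1}=0), until the denominator exceeds 34:
  i=0: a_0=4, p_0 = 4*1 + 0 = 4, q_0 = 4*0 + 1 = 1.
  i=1: a_1=1, p_1 = 1*4 + 1 = 5, q_1 = 1*1 + 0 = 1.
  i=2: a_2=6, p_2 = 6*5 + 4 = 34, q_2 = 6*1 + 1 = 7.
  i=3: a_3=1, p_3 = 1*34 + 5 = 39, q_3 = 1*7 + 1 = 8.
  i=4: a_4=1, p_4 = 1*39 + 34 = 73, q_4 = 1*8 + 7 = 15.
  i=5: a_5=2, p_5 = 2*73 + 39 = 185, q_5 = 2*15 + 8 = 38.
q_5 = 38 > 34, so the last convergent with denominator <= 34 is p_4/q_4 = 73/15.
The closest fraction with denominator <= 34 is either p_4/q_4 or the intermediate fraction (k*p_4 + p_3)/(k*q_4 + q_3) with the largest k >= 1 whose denominator stays <= 34; these approach x as k grows, and every other convergent or intermediate fraction in range is farther away.
Largest k: floor((34 - q_3)/q_4) = floor((34 - 8)/15) = 1.
That gives (1*73 + 39)/(1*15 + 8) = 112/23.
Compare the errors: |x - 73/15| = |443*15 - 73*91|/(91*15) = 2/1365, and |x - 112/23| = |443*23 - 112*91|/(91*23) = 3/2093.
Cross-multiplying, 3*1365 = 4095 < 4186 = 2*2093, so 3/2093 is smaller: the intermediate fraction 112/23 is closer to x than 73/15.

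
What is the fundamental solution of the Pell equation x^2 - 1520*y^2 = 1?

(x, y) = (39, 1)

First expand sqrt(1520) as a continued fraction. With x_i = (sqrt(1520) + m_i)/d_i and (m_0, d_0) = (0, 1): a_0 = floor(sqrt(1520)) = 38, since 38^2 = 1444 <= 1520 < 1521 = 39^2.
Iterate m_{i+1} = d_i*a_i - m_i, d_{i+1} = (1520 - m_{i+1}^2)/d_i, a_{i+1} = floor((a_0 + m_{i+1})/d_{i+1}):
  m_1 = 1*38 - 0 = 38, d_1 = (1520 - 38^2)/1 = 76/1 = 76, a_1 = floor((38 + 38)/76) = 1.
  m_2 = 76*1 - 38 = 38, d_2 = (1520 - 38^2)/76 = 76/76 = 1, a_2 = floor((38 + 38)/1) = 76.
  m_3 = 1*76 - 38 = 38, d_3 = (1520 - 38^2)/1 = 76/1 = 76: (m_3, d_3) = (m_1, d_1) = (38, 76), so from here the quotients repeat a_1, a_2; the period length is 2.
So sqrt(1520) = [38; (1, 76)] with period length k = 2.
k is even, so the fundamental solution of x^2 - 1520y^2 = 1 is (p_{k-1}, q_{k-1}) = (p_1, q_1); compute convergents through index 1.
Convergents (p_i = a_i*p_{i-1} + p_{i-2}, q_i = a_i*q_{i-1} + q_{i-2} with p_{-2}=0, p_{-1}=1, q_{-2}=1, q_{-1}=0):
  i=0: a_0=38, p_0 = 38*1 + 0 = 38, q_0 = 38*0 + 1 = 1.
  i=1: a_1=1, p_1 = 1*38 + 1 = 39, q_1 = 1*1 + 0 = 1.
Check: 39^2 - 1520*1^2 = 1521 - 1520 = 1, so (x, y) = (39, 1) solves the equation, and by the theorem it is the least positive solution.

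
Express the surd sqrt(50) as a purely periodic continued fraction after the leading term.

[7; (14)]

Write x_i = (sqrt(50) + m_i)/d_i with (m_0, d_0) = (0, 1). a_0 = floor(sqrt(50)) = 7, since 7^2 = 49 <= 50 < 64 = 8^2.
Iterate m_{i+1} = d_i*a_i - m_i, d_{i+1} = (50 - m_{i+1}^2)/d_i, a_{i+1} = floor((a_0 + m_{i+1})/d_{i+1}):
  m_1 = 1*7 - 0 = 7, d_1 = (50 - 7^2)/1 = 1/1 = 1, a_1 = floor((7 + 7)/1) = 14.
  m_2 = 1*14 - 7 = 7, d_2 = (50 - 7^2)/1 = 1/1 = 1: (m_2, d_2) = (m_1, d_1) = (7, 1), so from here the quotient a_1 repeats; the period length is 1.
Hence the expansion of sqrt(50) is a_0 = 7 followed by the repeating block 14 (period 1).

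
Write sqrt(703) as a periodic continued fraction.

[26; (1, 1, 17, 5, 1, 5, 17, 1, 1, 52)]

Write x_i = (sqrt(703) + m_i)/d_i with (m_0, d_0) = (0, 1). a_0 = floor(sqrt(703)) = 26, since 26^2 = 676 <= 703 < 729 = 27^2.
Iterate m_{i+1} = d_i*a_i - m_i, d_{i+1} = (703 - m_{i+1}^2)/d_i, a_{i+1} = floor((a_0 + m_{i+1})/d_{i+1}):
  m_1 = 1*26 - 0 = 26, d_1 = (703 - 26^2)/1 = 27/1 = 27, a_1 = floor((26 + 26)/27) = 1.
  m_2 = 27*1 - 26 = 1, d_2 = (703 - 1^2)/27 = 702/27 = 26, a_2 = floor((26 + 1)/26) = 1.
  m_3 = 26*1 - 1 = 25, d_3 = (703 - 25^2)/26 = 78/26 = 3, a_3 = floor((26 + 25)/3) = 17.
  m_4 = 3*17 - 25 = 26, d_4 = (703 - 26^2)/3 = 27/3 = 9, a_4 = floor((26 + 26)/9) = 5.
  m_5 = 9*5 - 26 = 19, d_5 = (703 - 19^2)/9 = 342/9 = 38, a_5 = floor((26 + 19)/38) = 1.
  m_6 = 38*1 - 19 = 19, d_6 = (703 - 19^2)/38 = 342/38 = 9, a_6 = floor((26 + 19)/9) = 5.
  m_7 = 9*5 - 19 = 26, d_7 = (703 - 26^2)/9 = 27/9 = 3, a_7 = floor((26 + 26)/3) = 17.
  m_8 = 3*17 - 26 = 25, d_8 = (703 - 25^2)/3 = 78/3 = 26, a_8 = floor((26 + 25)/26) = 1.
  m_9 = 26*1 - 25 = 1, d_9 = (703 - 1^2)/26 = 702/26 = 27, a_9 = floor((26 + 1)/27) = 1.
  m_10 = 27*1 - 1 = 26, d_10 = (703 - 26^2)/27 = 27/27 = 1, a_10 = floor((26 + 26)/1) = 52.
  m_11 = 1*52 - 26 = 26, d_11 = (703 - 26^2)/1 = 27/1 = 27: (m_11, d_11) = (m_1, d_1) = (26, 27), so from here the quotients repeat a_1, ..., a_10; the period length is 10.
Hence the expansion of sqrt(703) is a_0 = 26 followed by the repeating block 1, 1, 17, 5, 1, 5, 17, 1, 1, 52 (period 10).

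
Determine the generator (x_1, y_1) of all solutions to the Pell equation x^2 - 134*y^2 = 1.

(x, y) = (145925, 12606)

First expand sqrt(134) as a continued fraction. With x_i = (sqrt(134) + m_i)/d_i and (m_0, d_0) = (0, 1): a_0 = floor(sqrt(134)) = 11, since 11^2 = 121 <= 134 < 144 = 12^2.
Iterate m_{i+1} = d_i*a_i - m_i, d_{i+1} = (134 - m_{i+1}^2)/d_i, a_{i+1} = floor((a_0 + m_{i+1})/d_{i+1}):
  m_1 = 1*11 - 0 = 11, d_1 = (134 - 11^2)/1 = 13/1 = 13, a_1 = floor((11 + 11)/13) = 1.
  m_2 = 13*1 - 11 = 2, d_2 = (134 - 2^2)/13 = 130/13 = 10, a_2 = floor((11 + 2)/10) = 1.
  m_3 = 10*1 - 2 = 8, d_3 = (134 - 8^2)/10 = 70/10 = 7, a_3 = floor((11 + 8)/7) = 2.
  m_4 = 7*2 - 8 = 6, d_4 = (134 - 6^2)/7 = 98/7 = 14, a_4 = floor((11 + 6)/14) = 1.
  m_5 = 14*1 - 6 = 8, d_5 = (134 - 8^2)/14 = 70/14 = 5, a_5 = floor((11 + 8)/5) = 3.
  m_6 = 5*3 - 8 = 7, d_6 = (134 - 7^2)/5 = 85/5 = 17, a_6 = floor((11 + 7)/17) = 1.
  m_7 = 17*1 - 7 = 10, d_7 = (134 - 10^2)/17 = 34/17 = 2, a_7 = floor((11 + 10)/2) = 10.
  m_8 = 2*10 - 10 = 10, d_8 = (134 - 10^2)/2 = 34/2 = 17, a_8 = floor((11 + 10)/17) = 1.
  m_9 = 17*1 - 10 = 7, d_9 = (134 - 7^2)/17 = 85/17 = 5, a_9 = floor((11 + 7)/5) = 3.
  m_10 = 5*3 - 7 = 8, d_10 = (134 - 8^2)/5 = 70/5 = 14, a_10 = floor((11 + 8)/14) = 1.
  m_11 = 14*1 - 8 = 6, d_11 = (134 - 6^2)/14 = 98/14 = 7, a_11 = floor((11 + 6)/7) = 2.
  m_12 = 7*2 - 6 = 8, d_12 = (134 - 8^2)/7 = 70/7 = 10, a_12 = floor((11 + 8)/10) = 1.
  m_13 = 10*1 - 8 = 2, d_13 = (134 - 2^2)/10 = 130/10 = 13, a_13 = floor((11 + 2)/13) = 1.
  m_14 = 13*1 - 2 = 11, d_14 = (134 - 11^2)/13 = 13/13 = 1, a_14 = floor((11 + 11)/1) = 22.
  m_15 = 1*22 - 11 = 11, d_15 = (134 - 11^2)/1 = 13/1 = 13: (m_15, d_15) = (m_1, d_1) = (11, 13), so from here the quotients repeat a_1, ..., a_14; the period length is 14.
So sqrt(134) = [11; (1, 1, 2, 1, 3, 1, 10, 1, 3, 1, 2, 1, 1, 22)] with period length k = 14.
k is even, so the fundamental solution of x^2 - 134y^2 = 1 is (p_{k-1}, q_{k-1}) = (p_13, q_13); compute convergents through index 13.
Convergents (p_i = a_i*p_{i-1} + p_{i-2}, q_i = a_i*q_{i-1} + q_{i-2} with p_{-2}=0, p_{-1}=1, q_{-2}=1, q_{-1}=0):
  i=0: a_0=11, p_0 = 11*1 + 0 = 11, q_0 = 11*0 + 1 = 1.
  i=1: a_1=1, p_1 = 1*11 + 1 = 12, q_1 = 1*1 + 0 = 1.
  i=2: a_2=1, p_2 = 1*12 + 11 = 23, q_2 = 1*1 + 1 = 2.
  i=3: a_3=2, p_3 = 2*23 + 12 = 58, q_3 = 2*2 + 1 = 5.
  i=4: a_4=1, p_4 = 1*58 + 23 = 81, q_4 = 1*5 + 2 = 7.
  i=5: a_5=3, p_5 = 3*81 + 58 = 301, q_5 = 3*7 + 5 = 26.
  i=6: a_6=1, p_6 = 1*301 + 81 = 382, q_6 = 1*26 + 7 = 33.
  i=7: a_7=10, p_7 = 10*382 + 301 = 4121, q_7 = 10*33 + 26 = 356.
  i=8: a_8=1, p_8 = 1*4121 + 382 = 4503, q_8 = 1*356 + 33 = 389.
  i=9: a_9=3, p_9 = 3*4503 + 4121 = 17630, q_9 = 3*389 + 356 = 1523.
  i=10: a_10=1, p_10 = 1*17630 + 4503 = 22133, q_10 = 1*1523 + 389 = 1912.
  i=11: a_11=2, p_11 = 2*22133 + 17630 = 61896, q_11 = 2*1912 + 1523 = 5347.
  i=12: a_12=1, p_12 = 1*61896 + 22133 = 84029, q_12 = 1*5347 + 1912 = 7259.
  i=13: a_13=1, p_13 = 1*84029 + 61896 = 145925, q_13 = 1*7259 + 5347 = 12606.
Check: 145925^2 - 134*12606^2 = 21294105625 - 21294105624 = 1, so (x, y) = (145925, 12606) solves the equation, and by the theorem it is the least positive solution.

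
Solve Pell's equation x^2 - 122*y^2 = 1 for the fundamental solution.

(x, y) = (243, 22)

First expand sqrt(122) as a continued fraction. With x_i = (sqrt(122) + m_i)/d_i and (m_0, d_0) = (0, 1): a_0 = floor(sqrt(122)) = 11, since 11^2 = 121 <= 122 < 144 = 12^2.
Iterate m_{i+1} = d_i*a_i - m_i, d_{i+1} = (122 - m_{i+1}^2)/d_i, a_{i+1} = floor((a_0 + m_{i+1})/d_{i+1}):
  m_1 = 1*11 - 0 = 11, d_1 = (122 - 11^2)/1 = 1/1 = 1, a_1 = floor((11 + 11)/1) = 22.
  m_2 = 1*22 - 11 = 11, d_2 = (122 - 11^2)/1 = 1/1 = 1: (m_2, d_2) = (m_1, d_1) = (11, 1), so from here the quotient a_1 repeats; the period length is 1.
So sqrt(122) = [11; (22)] with period length k = 1.
k is odd, so (p_{k-1}, q_{k-1}) only solves x^2 - 122y^2 = -1 and the fundamental solution of x^2 - 122y^2 = 1 is (p_{2k-1}, q_{2k-1}) = (p_1, q_1); compute convergents through index 1, running through the period twice.
Convergents (p_i = a_i*p_{i-1} + p_{i-2}, q_i = a_i*q_{i-1} + q_{i-2} with p_{-2}=0, p_{-1}=1, q_{-2}=1, q_{-1}=0):
  i=0: a_0=11, p_0 = 11*1 + 0 = 11, q_0 = 11*0 + 1 = 1.
  i=1: a_1=22, p_1 = 22*11 + 1 = 243, q_1 = 22*1 + 0 = 22.
Indeed p_0^2 - 122*q_0^2 = 121 - 122 = -1, not +1.
Check: 243^2 - 122*22^2 = 59049 - 59048 = 1, so (x, y) = (243, 22) solves the equation, and by the theorem it is the least positive solution.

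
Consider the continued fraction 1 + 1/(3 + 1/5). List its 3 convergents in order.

1/1, 4/3, 21/16

Using the convergent recurrence p_i = a_i*p_{i-1} + p_{i-2}, q_i = a_i*q_{i-1} + q_{i-2} with p_{-2}=0, p_{-1}=1, q_{-2}=1, q_{-1}=0:
  i=0: a_0=1, p_0 = 1*1 + 0 = 1, q_0 = 1*0 + 1 = 1.
  i=1: a_1=3, p_1 = 3*1 + 1 = 4, q_1 = 3*1 + 0 = 3.
  i=2: a_2=5, p_2 = 5*4 + 1 = 21, q_2 = 5*3 + 1 = 16.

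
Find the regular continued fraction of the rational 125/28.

Run the Euclidean algorithm on 125 and 28; the successive quotients are the partial quotients a_0, a_1, ... (each step inverts the fractional part left over by the previous one):
  125 = 4*28 + 13, so a_0 = 4.
  28 = 2*13 + 2, so a_1 = 2.
  13 = 6*2 + 1, so a_2 = 6.
  2 = 2*1 + 0, so a_3 = 2.
The remainder reaches 0 after 4 divisions, so the expansion has 4 partial quotients, read off in order.

[4; 2, 6, 2]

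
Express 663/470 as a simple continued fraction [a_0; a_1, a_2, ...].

[1; 2, 2, 3, 2, 1, 3, 2]

Run the Euclidean algorithm on 663 and 470; the successive quotients are the partial quotients a_0, a_1, ... (each step inverts the fractional part left over by the previous one):
  663 = 1*470 + 193, so a_0 = 1.
  470 = 2*193 + 84, so a_1 = 2.
  193 = 2*84 + 25, so a_2 = 2.
  84 = 3*25 + 9, so a_3 = 3.
  25 = 2*9 + 7, so a_4 = 2.
  9 = 1*7 + 2, so a_5 = 1.
  7 = 3*2 + 1, so a_6 = 3.
  2 = 2*1 + 0, so a_7 = 2.
The remainder reaches 0 after 8 divisions, so the expansion has 8 partial quotients, read off in order.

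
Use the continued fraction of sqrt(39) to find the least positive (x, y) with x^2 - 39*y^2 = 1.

(x, y) = (25, 4)

First expand sqrt(39) as a continued fraction. With x_i = (sqrt(39) + m_i)/d_i and (m_0, d_0) = (0, 1): a_0 = floor(sqrt(39)) = 6, since 6^2 = 36 <= 39 < 49 = 7^2.
Iterate m_{i+1} = d_i*a_i - m_i, d_{i+1} = (39 - m_{i+1}^2)/d_i, a_{i+1} = floor((a_0 + m_{i+1})/d_{i+1}):
  m_1 = 1*6 - 0 = 6, d_1 = (39 - 6^2)/1 = 3/1 = 3, a_1 = floor((6 + 6)/3) = 4.
  m_2 = 3*4 - 6 = 6, d_2 = (39 - 6^2)/3 = 3/3 = 1, a_2 = floor((6 + 6)/1) = 12.
  m_3 = 1*12 - 6 = 6, d_3 = (39 - 6^2)/1 = 3/1 = 3: (m_3, d_3) = (m_1, d_1) = (6, 3), so from here the quotients repeat a_1, a_2; the period length is 2.
So sqrt(39) = [6; (4, 12)] with period length k = 2.
k is even, so the fundamental solution of x^2 - 39y^2 = 1 is (p_{k-1}, q_{k-1}) = (p_1, q_1); compute convergents through index 1.
Convergents (p_i = a_i*p_{i-1} + p_{i-2}, q_i = a_i*q_{i-1} + q_{i-2} with p_{-2}=0, p_{-1}=1, q_{-2}=1, q_{-1}=0):
  i=0: a_0=6, p_0 = 6*1 + 0 = 6, q_0 = 6*0 + 1 = 1.
  i=1: a_1=4, p_1 = 4*6 + 1 = 25, q_1 = 4*1 + 0 = 4.
Check: 25^2 - 39*4^2 = 625 - 624 = 1, so (x, y) = (25, 4) solves the equation, and by the theorem it is the least positive solution.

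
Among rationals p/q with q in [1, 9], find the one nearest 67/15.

40/9

Expand x = 67/15 as a continued fraction with the Euclidean algorithm:
  67 = 4*15 + 7, so a_0 = 4.
  15 = 2*7 + 1, so a_1 = 2.
  7 = 7*1 + 0, so a_2 = 7.
so x = [4; 2, 7].
Convergents (p_i = a_i*p_{i-1} + p_{i-2}, q_i = a_i*q_{i-1} + q_{i-2} with p_{-2}=0, p_{-1}=1, q_{-2}=1, q_{-1}=0), until the denominator exceeds 9:
  i=0: a_0=4, p_0 = 4*1 + 0 = 4, q_0 = 4*0 + 1 = 1.
  i=1: a_1=2, p_1 = 2*4 + 1 = 9, q_1 = 2*1 + 0 = 2.
  i=2: a_2=7, p_2 = 7*9 + 4 = 67, q_2 = 7*2 + 1 = 15.
q_2 = 15 > 9, so the last convergent with denominator <= 9 is p_1/q_1 = 9/2.
The closest fraction with denominator <= 9 is either p_1/q_1 or the intermediate fraction (k*p_1 + p_0)/(k*q_1 + q_0) with the largest k >= 1 whose denominator stays <= 9; these approach x as k grows, and every other convergent or intermediate fraction in range is farther away.
Largest k: floor((9 - q_0)/q_1) = floor((9 - 1)/2) = 4.
That gives (4*9 + 4)/(4*2 + 1) = 40/9.
Compare the errors: |x - 9/2| = |67*2 - 9*15|/(15*2) = 1/30, and |x - 40/9| = |67*9 - 40*15|/(15*9) = 3/135.
Cross-multiplying, 3*30 = 90 < 135 = 1*135, so 3/135 is smaller: the intermediate fraction 40/9 is closer to x than 9/2.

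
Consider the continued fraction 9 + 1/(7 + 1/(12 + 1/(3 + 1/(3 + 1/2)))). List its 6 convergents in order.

Using the convergent recurrence p_i = a_i*p_{i-1} + p_{i-2}, q_i = a_i*q_{i-1} + q_{i-2} with p_{-2}=0, p_{-1}=1, q_{-2}=1, q_{-1}=0:
  i=0: a_0=9, p_0 = 9*1 + 0 = 9, q_0 = 9*0 + 1 = 1.
  i=1: a_1=7, p_1 = 7*9 + 1 = 64, q_1 = 7*1 + 0 = 7.
  i=2: a_2=12, p_2 = 12*64 + 9 = 777, q_2 = 12*7 + 1 = 85.
  i=3: a_3=3, p_3 = 3*777 + 64 = 2395, q_3 = 3*85 + 7 = 262.
  i=4: a_4=3, p_4 = 3*2395 + 777 = 7962, q_4 = 3*262 + 85 = 871.
  i=5: a_5=2, p_5 = 2*7962 + 2395 = 18319, q_5 = 2*871 + 262 = 2004.

9/1, 64/7, 777/85, 2395/262, 7962/871, 18319/2004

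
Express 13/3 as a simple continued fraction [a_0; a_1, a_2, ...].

[4; 3]

Run the Euclidean algorithm on 13 and 3; the successive quotients are the partial quotients a_0, a_1, ... (each step inverts the fractional part left over by the previous one):
  13 = 4*3 + 1, so a_0 = 4.
  3 = 3*1 + 0, so a_1 = 3.
The remainder reaches 0 after 2 divisions, so the expansion has 2 partial quotients, read off in order.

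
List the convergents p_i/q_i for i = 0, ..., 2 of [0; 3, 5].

0/1, 1/3, 5/16

Using the convergent recurrence p_i = a_i*p_{i-1} + p_{i-2}, q_i = a_i*q_{i-1} + q_{i-2} with p_{-2}=0, p_{-1}=1, q_{-2}=1, q_{-1}=0:
  i=0: a_0=0, p_0 = 0*1 + 0 = 0, q_0 = 0*0 + 1 = 1.
  i=1: a_1=3, p_1 = 3*0 + 1 = 1, q_1 = 3*1 + 0 = 3.
  i=2: a_2=5, p_2 = 5*1 + 0 = 5, q_2 = 5*3 + 1 = 16.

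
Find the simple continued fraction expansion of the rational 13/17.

Run the Euclidean algorithm on 13 and 17; the successive quotients are the partial quotients a_0, a_1, ... (each step inverts the fractional part left over by the previous one):
  13 = 0*17 + 13, so a_0 = 0.
  17 = 1*13 + 4, so a_1 = 1.
  13 = 3*4 + 1, so a_2 = 3.
  4 = 4*1 + 0, so a_3 = 4.
The remainder reaches 0 after 4 divisions, so the expansion has 4 partial quotients, read off in order.

[0; 1, 3, 4]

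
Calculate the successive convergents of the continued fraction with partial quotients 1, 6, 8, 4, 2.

1/1, 7/6, 57/49, 235/202, 527/453

Using the convergent recurrence p_i = a_i*p_{i-1} + p_{i-2}, q_i = a_i*q_{i-1} + q_{i-2} with p_{-2}=0, p_{-1}=1, q_{-2}=1, q_{-1}=0:
  i=0: a_0=1, p_0 = 1*1 + 0 = 1, q_0 = 1*0 + 1 = 1.
  i=1: a_1=6, p_1 = 6*1 + 1 = 7, q_1 = 6*1 + 0 = 6.
  i=2: a_2=8, p_2 = 8*7 + 1 = 57, q_2 = 8*6 + 1 = 49.
  i=3: a_3=4, p_3 = 4*57 + 7 = 235, q_3 = 4*49 + 6 = 202.
  i=4: a_4=2, p_4 = 2*235 + 57 = 527, q_4 = 2*202 + 49 = 453.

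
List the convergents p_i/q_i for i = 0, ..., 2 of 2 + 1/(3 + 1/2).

Using the convergent recurrence p_i = a_i*p_{i-1} + p_{i-2}, q_i = a_i*q_{i-1} + q_{i-2} with p_{-2}=0, p_{-1}=1, q_{-2}=1, q_{-1}=0:
  i=0: a_0=2, p_0 = 2*1 + 0 = 2, q_0 = 2*0 + 1 = 1.
  i=1: a_1=3, p_1 = 3*2 + 1 = 7, q_1 = 3*1 + 0 = 3.
  i=2: a_2=2, p_2 = 2*7 + 2 = 16, q_2 = 2*3 + 1 = 7.

2/1, 7/3, 16/7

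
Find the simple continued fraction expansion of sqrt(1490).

Write x_i = (sqrt(1490) + m_i)/d_i with (m_0, d_0) = (0, 1). a_0 = floor(sqrt(1490)) = 38, since 38^2 = 1444 <= 1490 < 1521 = 39^2.
Iterate m_{i+1} = d_i*a_i - m_i, d_{i+1} = (1490 - m_{i+1}^2)/d_i, a_{i+1} = floor((a_0 + m_{i+1})/d_{i+1}):
  m_1 = 1*38 - 0 = 38, d_1 = (1490 - 38^2)/1 = 46/1 = 46, a_1 = floor((38 + 38)/46) = 1.
  m_2 = 46*1 - 38 = 8, d_2 = (1490 - 8^2)/46 = 1426/46 = 31, a_2 = floor((38 + 8)/31) = 1.
  m_3 = 31*1 - 8 = 23, d_3 = (1490 - 23^2)/31 = 961/31 = 31, a_3 = floor((38 + 23)/31) = 1.
  m_4 = 31*1 - 23 = 8, d_4 = (1490 - 8^2)/31 = 1426/31 = 46, a_4 = floor((38 + 8)/46) = 1.
  m_5 = 46*1 - 8 = 38, d_5 = (1490 - 38^2)/46 = 46/46 = 1, a_5 = floor((38 + 38)/1) = 76.
  m_6 = 1*76 - 38 = 38, d_6 = (1490 - 38^2)/1 = 46/1 = 46: (m_6, d_6) = (m_1, d_1) = (38, 46), so from here the quotients repeat a_1, ..., a_5; the period length is 5.
Hence the expansion of sqrt(1490) is a_0 = 38 followed by the repeating block 1, 1, 1, 1, 76 (period 5).

[38; (1, 1, 1, 1, 76)]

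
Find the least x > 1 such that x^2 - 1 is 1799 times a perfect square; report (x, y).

First expand sqrt(1799) as a continued fraction. With x_i = (sqrt(1799) + m_i)/d_i and (m_0, d_0) = (0, 1): a_0 = floor(sqrt(1799)) = 42, since 42^2 = 1764 <= 1799 < 1849 = 43^2.
Iterate m_{i+1} = d_i*a_i - m_i, d_{i+1} = (1799 - m_{i+1}^2)/d_i, a_{i+1} = floor((a_0 + m_{i+1})/d_{i+1}):
  m_1 = 1*42 - 0 = 42, d_1 = (1799 - 42^2)/1 = 35/1 = 35, a_1 = floor((42 + 42)/35) = 2.
  m_2 = 35*2 - 42 = 28, d_2 = (1799 - 28^2)/35 = 1015/35 = 29, a_2 = floor((42 + 28)/29) = 2.
  m_3 = 29*2 - 28 = 30, d_3 = (1799 - 30^2)/29 = 899/29 = 31, a_3 = floor((42 + 30)/31) = 2.
  m_4 = 31*2 - 30 = 32, d_4 = (1799 - 32^2)/31 = 775/31 = 25, a_4 = floor((42 + 32)/25) = 2.
  m_5 = 25*2 - 32 = 18, d_5 = (1799 - 18^2)/25 = 1475/25 = 59, a_5 = floor((42 + 18)/59) = 1.
  m_6 = 59*1 - 18 = 41, d_6 = (1799 - 41^2)/59 = 118/59 = 2, a_6 = floor((42 + 41)/2) = 41.
  m_7 = 2*41 - 41 = 41, d_7 = (1799 - 41^2)/2 = 118/2 = 59, a_7 = floor((42 + 41)/59) = 1.
  m_8 = 59*1 - 41 = 18, d_8 = (1799 - 18^2)/59 = 1475/59 = 25, a_8 = floor((42 + 18)/25) = 2.
  m_9 = 25*2 - 18 = 32, d_9 = (1799 - 32^2)/25 = 775/25 = 31, a_9 = floor((42 + 32)/31) = 2.
  m_10 = 31*2 - 32 = 30, d_10 = (1799 - 30^2)/31 = 899/31 = 29, a_10 = floor((42 + 30)/29) = 2.
  m_11 = 29*2 - 30 = 28, d_11 = (1799 - 28^2)/29 = 1015/29 = 35, a_11 = floor((42 + 28)/35) = 2.
  m_12 = 35*2 - 28 = 42, d_12 = (1799 - 42^2)/35 = 35/35 = 1, a_12 = floor((42 + 42)/1) = 84.
  m_13 = 1*84 - 42 = 42, d_13 = (1799 - 42^2)/1 = 35/1 = 35: (m_13, d_13) = (m_1, d_1) = (42, 35), so from here the quotients repeat a_1, ..., a_12; the period length is 12.
So sqrt(1799) = [42; (2, 2, 2, 2, 1, 41, 1, 2, 2, 2, 2, 84)] with period length k = 12.
k is even, so the fundamental solution of x^2 - 1799y^2 = 1 is (p_{k-1}, q_{k-1}) = (p_11, q_11); compute convergents through index 11.
Convergents (p_i = a_i*p_{i-1} + p_{i-2}, q_i = a_i*q_{i-1} + q_{i-2} with p_{-2}=0, p_{-1}=1, q_{-2}=1, q_{-1}=0):
  i=0: a_0=42, p_0 = 42*1 + 0 = 42, q_0 = 42*0 + 1 = 1.
  i=1: a_1=2, p_1 = 2*42 + 1 = 85, q_1 = 2*1 + 0 = 2.
  i=2: a_2=2, p_2 = 2*85 + 42 = 212, q_2 = 2*2 + 1 = 5.
  i=3: a_3=2, p_3 = 2*212 + 85 = 509, q_3 = 2*5 + 2 = 12.
  i=4: a_4=2, p_4 = 2*509 + 212 = 1230, q_4 = 2*12 + 5 = 29.
  i=5: a_5=1, p_5 = 1*1230 + 509 = 1739, q_5 = 1*29 + 12 = 41.
  i=6: a_6=41, p_6 = 41*1739 + 1230 = 72529, q_6 = 41*41 + 29 = 1710.
  i=7: a_7=1, p_7 = 1*72529 + 1739 = 74268, q_7 = 1*1710 + 41 = 1751.
  i=8: a_8=2, p_8 = 2*74268 + 72529 = 221065, q_8 = 2*1751 + 1710 = 5212.
  i=9: a_9=2, p_9 = 2*221065 + 74268 = 516398, q_9 = 2*5212 + 1751 = 12175.
  i=10: a_10=2, p_10 = 2*516398 + 221065 = 1253861, q_10 = 2*12175 + 5212 = 29562.
  i=11: a_11=2, p_11 = 2*1253861 + 516398 = 3024120, q_11 = 2*29562 + 12175 = 71299.
Check: 3024120^2 - 1799*71299^2 = 9145301774400 - 9145301774399 = 1, so (x, y) = (3024120, 71299) solves the equation, and by the theorem it is the least positive solution.

(x, y) = (3024120, 71299)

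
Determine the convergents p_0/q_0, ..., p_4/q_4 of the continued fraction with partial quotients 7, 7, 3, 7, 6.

Using the convergent recurrence p_i = a_i*p_{i-1} + p_{i-2}, q_i = a_i*q_{i-1} + q_{i-2} with p_{-2}=0, p_{-1}=1, q_{-2}=1, q_{-1}=0:
  i=0: a_0=7, p_0 = 7*1 + 0 = 7, q_0 = 7*0 + 1 = 1.
  i=1: a_1=7, p_1 = 7*7 + 1 = 50, q_1 = 7*1 + 0 = 7.
  i=2: a_2=3, p_2 = 3*50 + 7 = 157, q_2 = 3*7 + 1 = 22.
  i=3: a_3=7, p_3 = 7*157 + 50 = 1149, q_3 = 7*22 + 7 = 161.
  i=4: a_4=6, p_4 = 6*1149 + 157 = 7051, q_4 = 6*161 + 22 = 988.

7/1, 50/7, 157/22, 1149/161, 7051/988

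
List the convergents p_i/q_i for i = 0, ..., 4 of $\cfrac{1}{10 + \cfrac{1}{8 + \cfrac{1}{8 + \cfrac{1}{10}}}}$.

Using the convergent recurrence p_i = a_i*p_{i-1} + p_{i-2}, q_i = a_i*q_{i-1} + q_{i-2} with p_{-2}=0, p_{-1}=1, q_{-2}=1, q_{-1}=0:
  i=0: a_0=0, p_0 = 0*1 + 0 = 0, q_0 = 0*0 + 1 = 1.
  i=1: a_1=10, p_1 = 10*0 + 1 = 1, q_1 = 10*1 + 0 = 10.
  i=2: a_2=8, p_2 = 8*1 + 0 = 8, q_2 = 8*10 + 1 = 81.
  i=3: a_3=8, p_3 = 8*8 + 1 = 65, q_3 = 8*81 + 10 = 658.
  i=4: a_4=10, p_4 = 10*65 + 8 = 658, q_4 = 10*658 + 81 = 6661.

0/1, 1/10, 8/81, 65/658, 658/6661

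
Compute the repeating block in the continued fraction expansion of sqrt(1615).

Write x_i = (sqrt(1615) + m_i)/d_i with (m_0, d_0) = (0, 1). a_0 = floor(sqrt(1615)) = 40, since 40^2 = 1600 <= 1615 < 1681 = 41^2.
Iterate m_{i+1} = d_i*a_i - m_i, d_{i+1} = (1615 - m_{i+1}^2)/d_i, a_{i+1} = floor((a_0 + m_{i+1})/d_{i+1}):
  m_1 = 1*40 - 0 = 40, d_1 = (1615 - 40^2)/1 = 15/1 = 15, a_1 = floor((40 + 40)/15) = 5.
  m_2 = 15*5 - 40 = 35, d_2 = (1615 - 35^2)/15 = 390/15 = 26, a_2 = floor((40 + 35)/26) = 2.
  m_3 = 26*2 - 35 = 17, d_3 = (1615 - 17^2)/26 = 1326/26 = 51, a_3 = floor((40 + 17)/51) = 1.
  m_4 = 51*1 - 17 = 34, d_4 = (1615 - 34^2)/51 = 459/51 = 9, a_4 = floor((40 + 34)/9) = 8.
  m_5 = 9*8 - 34 = 38, d_5 = (1615 - 38^2)/9 = 171/9 = 19, a_5 = floor((40 + 38)/19) = 4.
  m_6 = 19*4 - 38 = 38, d_6 = (1615 - 38^2)/19 = 171/19 = 9, a_6 = floor((40 + 38)/9) = 8.
  m_7 = 9*8 - 38 = 34, d_7 = (1615 - 34^2)/9 = 459/9 = 51, a_7 = floor((40 + 34)/51) = 1.
  m_8 = 51*1 - 34 = 17, d_8 = (1615 - 17^2)/51 = 1326/51 = 26, a_8 = floor((40 + 17)/26) = 2.
  m_9 = 26*2 - 17 = 35, d_9 = (1615 - 35^2)/26 = 390/26 = 15, a_9 = floor((40 + 35)/15) = 5.
  m_10 = 15*5 - 35 = 40, d_10 = (1615 - 40^2)/15 = 15/15 = 1, a_10 = floor((40 + 40)/1) = 80.
  m_11 = 1*80 - 40 = 40, d_11 = (1615 - 40^2)/1 = 15/1 = 15: (m_11, d_11) = (m_1, d_1) = (40, 15), so from here the quotients repeat a_1, ..., a_10; the period length is 10.
Hence the expansion of sqrt(1615) is a_0 = 40 followed by the repeating block 5, 2, 1, 8, 4, 8, 1, 2, 5, 80 (period 10).

[40; (5, 2, 1, 8, 4, 8, 1, 2, 5, 80)]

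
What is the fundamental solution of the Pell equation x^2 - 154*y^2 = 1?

(x, y) = (21295, 1716)

First expand sqrt(154) as a continued fraction. With x_i = (sqrt(154) + m_i)/d_i and (m_0, d_0) = (0, 1): a_0 = floor(sqrt(154)) = 12, since 12^2 = 144 <= 154 < 169 = 13^2.
Iterate m_{i+1} = d_i*a_i - m_i, d_{i+1} = (154 - m_{i+1}^2)/d_i, a_{i+1} = floor((a_0 + m_{i+1})/d_{i+1}):
  m_1 = 1*12 - 0 = 12, d_1 = (154 - 12^2)/1 = 10/1 = 10, a_1 = floor((12 + 12)/10) = 2.
  m_2 = 10*2 - 12 = 8, d_2 = (154 - 8^2)/10 = 90/10 = 9, a_2 = floor((12 + 8)/9) = 2.
  m_3 = 9*2 - 8 = 10, d_3 = (154 - 10^2)/9 = 54/9 = 6, a_3 = floor((12 + 10)/6) = 3.
  m_4 = 6*3 - 10 = 8, d_4 = (154 - 8^2)/6 = 90/6 = 15, a_4 = floor((12 + 8)/15) = 1.
  m_5 = 15*1 - 8 = 7, d_5 = (154 - 7^2)/15 = 105/15 = 7, a_5 = floor((12 + 7)/7) = 2.
  m_6 = 7*2 - 7 = 7, d_6 = (154 - 7^2)/7 = 105/7 = 15, a_6 = floor((12 + 7)/15) = 1.
  m_7 = 15*1 - 7 = 8, d_7 = (154 - 8^2)/15 = 90/15 = 6, a_7 = floor((12 + 8)/6) = 3.
  m_8 = 6*3 - 8 = 10, d_8 = (154 - 10^2)/6 = 54/6 = 9, a_8 = floor((12 + 10)/9) = 2.
  m_9 = 9*2 - 10 = 8, d_9 = (154 - 8^2)/9 = 90/9 = 10, a_9 = floor((12 + 8)/10) = 2.
  m_10 = 10*2 - 8 = 12, d_10 = (154 - 12^2)/10 = 10/10 = 1, a_10 = floor((12 + 12)/1) = 24.
  m_11 = 1*24 - 12 = 12, d_11 = (154 - 12^2)/1 = 10/1 = 10: (m_11, d_11) = (m_1, d_1) = (12, 10), so from here the quotients repeat a_1, ..., a_10; the period length is 10.
So sqrt(154) = [12; (2, 2, 3, 1, 2, 1, 3, 2, 2, 24)] with period length k = 10.
k is even, so the fundamental solution of x^2 - 154y^2 = 1 is (p_{k-1}, q_{k-1}) = (p_9, q_9); compute convergents through index 9.
Convergents (p_i = a_i*p_{i-1} + p_{i-2}, q_i = a_i*q_{i-1} + q_{i-2} with p_{-2}=0, p_{-1}=1, q_{-2}=1, q_{-1}=0):
  i=0: a_0=12, p_0 = 12*1 + 0 = 12, q_0 = 12*0 + 1 = 1.
  i=1: a_1=2, p_1 = 2*12 + 1 = 25, q_1 = 2*1 + 0 = 2.
  i=2: a_2=2, p_2 = 2*25 + 12 = 62, q_2 = 2*2 + 1 = 5.
  i=3: a_3=3, p_3 = 3*62 + 25 = 211, q_3 = 3*5 + 2 = 17.
  i=4: a_4=1, p_4 = 1*211 + 62 = 273, q_4 = 1*17 + 5 = 22.
  i=5: a_5=2, p_5 = 2*273 + 211 = 757, q_5 = 2*22 + 17 = 61.
  i=6: a_6=1, p_6 = 1*757 + 273 = 1030, q_6 = 1*61 + 22 = 83.
  i=7: a_7=3, p_7 = 3*1030 + 757 = 3847, q_7 = 3*83 + 61 = 310.
  i=8: a_8=2, p_8 = 2*3847 + 1030 = 8724, q_8 = 2*310 + 83 = 703.
  i=9: a_9=2, p_9 = 2*8724 + 3847 = 21295, q_9 = 2*703 + 310 = 1716.
Check: 21295^2 - 154*1716^2 = 453477025 - 453477024 = 1, so (x, y) = (21295, 1716) solves the equation, and by the theorem it is the least positive solution.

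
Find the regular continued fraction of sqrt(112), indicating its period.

Write x_i = (sqrt(112) + m_i)/d_i with (m_0, d_0) = (0, 1). a_0 = floor(sqrt(112)) = 10, since 10^2 = 100 <= 112 < 121 = 11^2.
Iterate m_{i+1} = d_i*a_i - m_i, d_{i+1} = (112 - m_{i+1}^2)/d_i, a_{i+1} = floor((a_0 + m_{i+1})/d_{i+1}):
  m_1 = 1*10 - 0 = 10, d_1 = (112 - 10^2)/1 = 12/1 = 12, a_1 = floor((10 + 10)/12) = 1.
  m_2 = 12*1 - 10 = 2, d_2 = (112 - 2^2)/12 = 108/12 = 9, a_2 = floor((10 + 2)/9) = 1.
  m_3 = 9*1 - 2 = 7, d_3 = (112 - 7^2)/9 = 63/9 = 7, a_3 = floor((10 + 7)/7) = 2.
  m_4 = 7*2 - 7 = 7, d_4 = (112 - 7^2)/7 = 63/7 = 9, a_4 = floor((10 + 7)/9) = 1.
  m_5 = 9*1 - 7 = 2, d_5 = (112 - 2^2)/9 = 108/9 = 12, a_5 = floor((10 + 2)/12) = 1.
  m_6 = 12*1 - 2 = 10, d_6 = (112 - 10^2)/12 = 12/12 = 1, a_6 = floor((10 + 10)/1) = 20.
  m_7 = 1*20 - 10 = 10, d_7 = (112 - 10^2)/1 = 12/1 = 12: (m_7, d_7) = (m_1, d_1) = (10, 12), so from here the quotients repeat a_1, ..., a_6; the period length is 6.
Hence the expansion of sqrt(112) is a_0 = 10 followed by the repeating block 1, 1, 2, 1, 1, 20 (period 6).

[10; (1, 1, 2, 1, 1, 20)]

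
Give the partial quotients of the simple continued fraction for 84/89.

[0; 1, 16, 1, 4]

Run the Euclidean algorithm on 84 and 89; the successive quotients are the partial quotients a_0, a_1, ... (each step inverts the fractional part left over by the previous one):
  84 = 0*89 + 84, so a_0 = 0.
  89 = 1*84 + 5, so a_1 = 1.
  84 = 16*5 + 4, so a_2 = 16.
  5 = 1*4 + 1, so a_3 = 1.
  4 = 4*1 + 0, so a_4 = 4.
The remainder reaches 0 after 5 divisions, so the expansion has 5 partial quotients, read off in order.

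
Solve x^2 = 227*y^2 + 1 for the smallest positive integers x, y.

(x, y) = (226, 15)

First expand sqrt(227) as a continued fraction. With x_i = (sqrt(227) + m_i)/d_i and (m_0, d_0) = (0, 1): a_0 = floor(sqrt(227)) = 15, since 15^2 = 225 <= 227 < 256 = 16^2.
Iterate m_{i+1} = d_i*a_i - m_i, d_{i+1} = (227 - m_{i+1}^2)/d_i, a_{i+1} = floor((a_0 + m_{i+1})/d_{i+1}):
  m_1 = 1*15 - 0 = 15, d_1 = (227 - 15^2)/1 = 2/1 = 2, a_1 = floor((15 + 15)/2) = 15.
  m_2 = 2*15 - 15 = 15, d_2 = (227 - 15^2)/2 = 2/2 = 1, a_2 = floor((15 + 15)/1) = 30.
  m_3 = 1*30 - 15 = 15, d_3 = (227 - 15^2)/1 = 2/1 = 2: (m_3, d_3) = (m_1, d_1) = (15, 2), so from here the quotients repeat a_1, a_2; the period length is 2.
So sqrt(227) = [15; (15, 30)] with period length k = 2.
k is even, so the fundamental solution of x^2 - 227y^2 = 1 is (p_{k-1}, q_{k-1}) = (p_1, q_1); compute convergents through index 1.
Convergents (p_i = a_i*p_{i-1} + p_{i-2}, q_i = a_i*q_{i-1} + q_{i-2} with p_{-2}=0, p_{-1}=1, q_{-2}=1, q_{-1}=0):
  i=0: a_0=15, p_0 = 15*1 + 0 = 15, q_0 = 15*0 + 1 = 1.
  i=1: a_1=15, p_1 = 15*15 + 1 = 226, q_1 = 15*1 + 0 = 15.
Check: 226^2 - 227*15^2 = 51076 - 51075 = 1, so (x, y) = (226, 15) solves the equation, and by the theorem it is the least positive solution.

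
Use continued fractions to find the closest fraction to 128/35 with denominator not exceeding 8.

Expand x = 128/35 as a continued fraction with the Euclidean algorithm:
  128 = 3*35 + 23, so a_0 = 3.
  35 = 1*23 + 12, so a_1 = 1.
  23 = 1*12 + 11, so a_2 = 1.
  12 = 1*11 + 1, so a_3 = 1.
  11 = 11*1 + 0, so a_4 = 11.
so x = [3; 1, 1, 1, 11].
Convergents (p_i = a_i*p_{i-1} + p_{i-2}, q_i = a_i*q_{i-1} + q_{i-2} with p_{-2}=0, p_{-1}=1, q_{-2}=1, q_{-1}=0), until the denominator exceeds 8:
  i=0: a_0=3, p_0 = 3*1 + 0 = 3, q_0 = 3*0 + 1 = 1.
  i=1: a_1=1, p_1 = 1*3 + 1 = 4, q_1 = 1*1 + 0 = 1.
  i=2: a_2=1, p_2 = 1*4 + 3 = 7, q_2 = 1*1 + 1 = 2.
  i=3: a_3=1, p_3 = 1*7 + 4 = 11, q_3 = 1*2 + 1 = 3.
  i=4: a_4=11, p_4 = 11*11 + 7 = 128, q_4 = 11*3 + 2 = 35.
q_4 = 35 > 8, so the last convergent with denominator <= 8 is p_3/q_3 = 11/3.
The closest fraction with denominator <= 8 is either p_3/q_3 or the intermediate fraction (k*p_3 + p_2)/(k*q_3 + q_2) with the largest k >= 1 whose denominator stays <= 8; these approach x as k grows, and every other convergent or intermediate fraction in range is farther away.
Largest k: floor((8 - q_2)/q_3) = floor((8 - 2)/3) = 2.
That gives (2*11 + 7)/(2*3 + 2) = 29/8.
Compare the errors: |x - 11/3| = |128*3 - 11*35|/(35*3) = 1/105, and |x - 29/8| = |128*8 - 29*35|/(35*8) = 9/280.
Cross-multiplying, 1*280 = 280 < 945 = 9*105, so 1/105 is smaller: the convergent 11/3 is closer to x than 29/8.

11/3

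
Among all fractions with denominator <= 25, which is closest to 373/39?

Expand x = 373/39 as a continued fraction with the Euclidean algorithm:
  373 = 9*39 + 22, so a_0 = 9.
  39 = 1*22 + 17, so a_1 = 1.
  22 = 1*17 + 5, so a_2 = 1.
  17 = 3*5 + 2, so a_3 = 3.
  5 = 2*2 + 1, so a_4 = 2.
  2 = 2*1 + 0, so a_5 = 2.
so x = [9; 1, 1, 3, 2, 2].
Convergents (p_i = a_i*p_{i-1} + p_{i-2}, q_i = a_i*q_{i-1} + q_{i-2} with p_{-2}=0, p_{-1}=1, q_{-2}=1, q_{-1}=0), until the denominator exceeds 25:
  i=0: a_0=9, p_0 = 9*1 + 0 = 9, q_0 = 9*0 + 1 = 1.
  i=1: a_1=1, p_1 = 1*9 + 1 = 10, q_1 = 1*1 + 0 = 1.
  i=2: a_2=1, p_2 = 1*10 + 9 = 19, q_2 = 1*1 + 1 = 2.
  i=3: a_3=3, p_3 = 3*19 + 10 = 67, q_3 = 3*2 + 1 = 7.
  i=4: a_4=2, p_4 = 2*67 + 19 = 153, q_4 = 2*7 + 2 = 16.
  i=5: a_5=2, p_5 = 2*153 + 67 = 373, q_5 = 2*16 + 7 = 39.
q_5 = 39 > 25, so the last convergent with denominator <= 25 is p_4/q_4 = 153/16.
The closest fraction with denominator <= 25 is either p_4/q_4 or the intermediate fraction (k*p_4 + p_3)/(k*q_4 + q_3) with the largest k >= 1 whose denominator stays <= 25; these approach x as k grows, and every other convergent or intermediate fraction in range is farther away.
Largest k: floor((25 - q_3)/q_4) = floor((25 - 7)/16) = 1.
That gives (1*153 + 67)/(1*16 + 7) = 220/23.
Compare the errors: |x - 153/16| = |373*16 - 153*39|/(39*16) = 1/624, and |x - 220/23| = |373*23 - 220*39|/(39*23) = 1/897.
Cross-multiplying, 1*624 = 624 < 897 = 1*897, so 1/897 is smaller: the intermediate fraction 220/23 is closer to x than 153/16.

220/23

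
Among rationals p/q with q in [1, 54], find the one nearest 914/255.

Expand x = 914/255 as a continued fraction with the Euclidean algorithm:
  914 = 3*255 + 149, so a_0 = 3.
  255 = 1*149 + 106, so a_1 = 1.
  149 = 1*106 + 43, so a_2 = 1.
  106 = 2*43 + 20, so a_3 = 2.
  43 = 2*20 + 3, so a_4 = 2.
  20 = 6*3 + 2, so a_5 = 6.
  3 = 1*2 + 1, so a_6 = 1.
  2 = 2*1 + 0, so a_7 = 2.
so x = [3; 1, 1, 2, 2, 6, 1, 2].
Convergents (p_i = a_i*p_{i-1} + p_{i-2}, q_i = a_i*q_{i-1} + q_{i-2} with p_{-2}=0, p_{-1}=1, q_{-2}=1, q_{-1}=0), until the denominator exceeds 54:
  i=0: a_0=3, p_0 = 3*1 + 0 = 3, q_0 = 3*0 + 1 = 1.
  i=1: a_1=1, p_1 = 1*3 + 1 = 4, q_1 = 1*1 + 0 = 1.
  i=2: a_2=1, p_2 = 1*4 + 3 = 7, q_2 = 1*1 + 1 = 2.
  i=3: a_3=2, p_3 = 2*7 + 4 = 18, q_3 = 2*2 + 1 = 5.
  i=4: a_4=2, p_4 = 2*18 + 7 = 43, q_4 = 2*5 + 2 = 12.
  i=5: a_5=6, p_5 = 6*43 + 18 = 276, q_5 = 6*12 + 5 = 77.
q_5 = 77 > 54, so the last convergent with denominator <= 54 is p_4/q_4 = 43/12.
The closest fraction with denominator <= 54 is either p_4/q_4 or the intermediate fraction (k*p_4 + p_3)/(k*q_4 + q_3) with the largest k >= 1 whose denominator stays <= 54; these approach x as k grows, and every other convergent or intermediate fraction in range is farther away.
Largest k: floor((54 - q_3)/q_4) = floor((54 - 5)/12) = 4.
That gives (4*43 + 18)/(4*12 + 5) = 190/53.
Compare the errors: |x - 43/12| = |914*12 - 43*255|/(255*12) = 3/3060, and |x - 190/53| = |914*53 - 190*255|/(255*53) = 8/13515.
Cross-multiplying, 8*3060 = 24480 < 40545 = 3*13515, so 8/13515 is smaller: the intermediate fraction 190/53 is closer to x than 43/12.

190/53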